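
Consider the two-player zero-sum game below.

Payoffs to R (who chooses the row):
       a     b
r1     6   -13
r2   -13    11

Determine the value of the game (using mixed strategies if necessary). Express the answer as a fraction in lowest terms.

-103/43

Row minima are -13 and -13, so R's maximin is -13; column maxima are 6 and 11, so C's minimax is 6. These differ, so the equilibrium is in mixed strategies.
Let R play r1 with probability p. C is indifferent when 6p − 13(1−p) = −13p + 11(1−p), giving p = 24/43.
Let C play a with probability q. R is indifferent when 6q − 13(1−q) = −13q + 11(1−q), giving q = 24/43.
The value is 6·(24/43) + (-13)·(19/43) = -103/43.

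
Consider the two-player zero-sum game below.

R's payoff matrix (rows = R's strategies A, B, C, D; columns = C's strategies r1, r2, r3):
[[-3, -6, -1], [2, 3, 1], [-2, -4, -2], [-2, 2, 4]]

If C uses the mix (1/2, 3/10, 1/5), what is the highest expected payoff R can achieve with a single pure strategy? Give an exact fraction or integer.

21/10

A: (-3)·(1/2) + (-6)·(3/10) + (-1)·(1/5) = -7/2.
B: (2)·(1/2) + (3)·(3/10) + (1)·(1/5) = 21/10.
C: (-2)·(1/2) + (-4)·(3/10) + (-2)·(1/5) = -13/5.
D: (-2)·(1/2) + (2)·(3/10) + (4)·(1/5) = 2/5.
The best pure response is B with expected payoff 21/10.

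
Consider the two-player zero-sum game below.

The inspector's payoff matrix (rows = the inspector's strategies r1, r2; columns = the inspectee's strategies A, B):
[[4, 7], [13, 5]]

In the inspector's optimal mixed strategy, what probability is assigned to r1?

Row minima are 4 and 5, so the inspector's maximin is 5; column maxima are 13 and 7, so the inspectee's minimax is 7. These differ, so the equilibrium is in mixed strategies.
Let the inspector play r1 with probability p. The inspectee is indifferent when 4p + 13(1−p) = 7p + 5(1−p), giving p = 8/11.

8/11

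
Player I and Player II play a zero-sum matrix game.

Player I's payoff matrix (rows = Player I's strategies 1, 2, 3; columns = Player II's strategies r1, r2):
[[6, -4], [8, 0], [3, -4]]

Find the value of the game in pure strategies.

0

Row minima: -4, 0, -4 → Player I's maximin is 0.
Column maxima: 8, 0 → Player II's minimax is 0.
They coincide at (2, r2), so the value is 0.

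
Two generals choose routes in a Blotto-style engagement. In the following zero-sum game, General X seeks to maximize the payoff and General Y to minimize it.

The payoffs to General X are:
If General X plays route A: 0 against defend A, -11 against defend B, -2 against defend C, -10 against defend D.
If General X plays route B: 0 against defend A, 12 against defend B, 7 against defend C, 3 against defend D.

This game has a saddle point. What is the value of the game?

Row minima: -11, 0 → General X's maximin is 0.
Column maxima: 0, 12, 7, 3 → General Y's minimax is 0.
They coincide at (route B, defend A), so the value is 0.

0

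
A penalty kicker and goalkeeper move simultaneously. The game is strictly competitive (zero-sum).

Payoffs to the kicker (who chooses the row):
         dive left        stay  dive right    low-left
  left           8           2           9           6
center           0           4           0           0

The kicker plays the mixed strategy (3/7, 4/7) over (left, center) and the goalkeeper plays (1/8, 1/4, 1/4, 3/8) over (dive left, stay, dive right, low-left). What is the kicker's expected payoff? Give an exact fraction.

Against (1/8, 1/4, 1/4, 3/8), each row's expected payoff is left: 6; center: 1.
Taking the (3/7, 4/7)-weighted average: (3/7)·(6) + (4/7)·(1) = 22/7.

22/7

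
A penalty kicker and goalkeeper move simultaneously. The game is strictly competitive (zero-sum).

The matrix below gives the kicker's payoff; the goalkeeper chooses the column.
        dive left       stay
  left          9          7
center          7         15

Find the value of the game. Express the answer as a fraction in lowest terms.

43/5

Row minima are 7 and 7, so the kicker's maximin is 7; column maxima are 9 and 15, so the goalkeeper's minimax is 9. These differ, so the equilibrium is in mixed strategies.
Let the kicker play left with probability p. The goalkeeper is indifferent when 9p + 7(1−p) = 7p + 15(1−p), giving p = 4/5.
Let the goalkeeper play dive left with probability q. The kicker is indifferent when 9q + 7(1−q) = 7q + 15(1−q), giving q = 4/5.
The value is 9·(4/5) + (7)·(1/5) = 43/5.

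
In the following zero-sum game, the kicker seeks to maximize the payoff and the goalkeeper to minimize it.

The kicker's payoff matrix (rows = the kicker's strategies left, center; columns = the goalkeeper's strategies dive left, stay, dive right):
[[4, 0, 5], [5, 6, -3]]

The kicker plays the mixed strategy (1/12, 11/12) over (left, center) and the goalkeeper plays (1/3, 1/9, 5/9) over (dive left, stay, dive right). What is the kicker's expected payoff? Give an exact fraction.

Against (1/3, 1/9, 5/9), each row's expected payoff is left: 37/9; center: 2/3.
Taking the (1/12, 11/12)-weighted average: (1/12)·(37/9) + (11/12)·(2/3) = 103/108.

103/108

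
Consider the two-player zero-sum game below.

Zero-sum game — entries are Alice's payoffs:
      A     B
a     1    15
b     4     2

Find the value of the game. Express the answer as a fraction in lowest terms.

Row minima are 1 and 2, so Alice's maximin is 2; column maxima are 4 and 15, so Bob's minimax is 4. These differ, so the equilibrium is in mixed strategies.
Let Alice play a with probability p. Bob is indifferent when p + 4(1−p) = 15p + 2(1−p), giving p = 1/8.
Let Bob play A with probability q. Alice is indifferent when q + 15(1−q) = 4q + 2(1−q), giving q = 13/16.
The value is 1·(13/16) + (15)·(3/16) = 29/8.

29/8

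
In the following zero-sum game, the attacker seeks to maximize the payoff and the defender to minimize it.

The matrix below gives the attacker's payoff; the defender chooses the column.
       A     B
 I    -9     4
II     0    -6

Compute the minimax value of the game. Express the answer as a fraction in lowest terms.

-54/19

Row minima are -9 and -6, so the attacker's maximin is -6; column maxima are 0 and 4, so the defender's minimax is 0. These differ, so the equilibrium is in mixed strategies.
Let the attacker play I with probability p. The defender is indifferent when −9p = 4p − 6(1−p), giving p = 6/19.
Let the defender play A with probability q. The attacker is indifferent when −9q + 4(1−q) = −6(1−q), giving q = 10/19.
The value is -9·(10/19) + (4)·(9/19) = -54/19.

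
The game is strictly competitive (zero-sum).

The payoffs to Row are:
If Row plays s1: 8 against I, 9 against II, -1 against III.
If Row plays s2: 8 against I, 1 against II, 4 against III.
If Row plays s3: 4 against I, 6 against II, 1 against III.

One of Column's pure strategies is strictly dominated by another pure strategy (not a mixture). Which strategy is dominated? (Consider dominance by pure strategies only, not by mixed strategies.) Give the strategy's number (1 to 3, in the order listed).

1

Column prefers columns that give Row less. Compare I with III: -1 < 8, 4 < 8, 1 < 4.
So III strictly dominates I for Column; I is strictly dominated.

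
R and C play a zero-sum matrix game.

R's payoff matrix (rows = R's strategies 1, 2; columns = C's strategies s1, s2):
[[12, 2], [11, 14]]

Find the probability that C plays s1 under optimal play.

12/13

Row minima are 2 and 11, so R's maximin is 11; column maxima are 12 and 14, so C's minimax is 12. These differ, so the equilibrium is in mixed strategies.
Let C play s1 with probability q. R is indifferent when 12q + 2(1−q) = 11q + 14(1−q), giving q = 12/13.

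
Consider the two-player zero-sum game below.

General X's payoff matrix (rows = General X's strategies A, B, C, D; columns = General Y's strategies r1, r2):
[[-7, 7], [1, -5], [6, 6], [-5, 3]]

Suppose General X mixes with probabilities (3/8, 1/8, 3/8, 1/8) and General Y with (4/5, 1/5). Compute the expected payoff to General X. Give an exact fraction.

Against (4/5, 1/5), each row's expected payoff is A: -21/5; B: -1/5; C: 6; D: -17/5.
Taking the (3/8, 1/8, 3/8, 1/8)-weighted average: (3/8)·(-21/5) + (1/8)·(-1/5) + (3/8)·(6) + (1/8)·(-17/5) = 9/40.

9/40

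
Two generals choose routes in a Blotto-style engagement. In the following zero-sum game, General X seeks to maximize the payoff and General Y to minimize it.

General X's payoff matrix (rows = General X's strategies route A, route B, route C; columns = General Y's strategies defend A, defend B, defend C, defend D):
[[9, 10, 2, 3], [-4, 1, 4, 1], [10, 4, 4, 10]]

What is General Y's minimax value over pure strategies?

4

The worst case (largest entry) in each column is defend A: 10, defend B: 10, defend C: 4, defend D: 10.
The best (smallest) of these is 4.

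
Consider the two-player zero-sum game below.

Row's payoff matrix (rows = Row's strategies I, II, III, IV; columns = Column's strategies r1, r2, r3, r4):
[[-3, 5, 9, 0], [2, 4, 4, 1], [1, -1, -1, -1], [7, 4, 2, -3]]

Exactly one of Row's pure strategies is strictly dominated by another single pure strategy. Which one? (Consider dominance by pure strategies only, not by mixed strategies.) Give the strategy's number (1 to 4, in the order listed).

Compare III with II: 2 > 1, 4 > -1, 4 > -1, 1 > -1.
So II strictly dominates III for Row; III is strictly dominated.

3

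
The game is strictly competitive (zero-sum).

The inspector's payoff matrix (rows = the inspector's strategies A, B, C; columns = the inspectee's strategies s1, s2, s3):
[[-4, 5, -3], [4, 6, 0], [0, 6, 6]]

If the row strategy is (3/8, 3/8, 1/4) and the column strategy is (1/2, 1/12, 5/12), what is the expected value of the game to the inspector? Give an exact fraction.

5/8

Against (1/2, 1/12, 5/12), each row's expected payoff is A: -17/6; B: 5/2; C: 3.
Taking the (3/8, 3/8, 1/4)-weighted average: (3/8)·(-17/6) + (3/8)·(5/2) + (1/4)·(3) = 5/8.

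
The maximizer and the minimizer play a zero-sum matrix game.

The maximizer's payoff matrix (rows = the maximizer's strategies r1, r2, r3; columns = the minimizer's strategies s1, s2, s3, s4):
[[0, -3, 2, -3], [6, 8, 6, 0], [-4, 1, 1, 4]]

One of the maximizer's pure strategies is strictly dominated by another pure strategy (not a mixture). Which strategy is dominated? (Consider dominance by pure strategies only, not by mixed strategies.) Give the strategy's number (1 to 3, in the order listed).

Compare r1 with r2: 6 > 0, 8 > -3, 6 > 2, 0 > -3.
So r2 strictly dominates r1 for the maximizer; r1 is strictly dominated.

1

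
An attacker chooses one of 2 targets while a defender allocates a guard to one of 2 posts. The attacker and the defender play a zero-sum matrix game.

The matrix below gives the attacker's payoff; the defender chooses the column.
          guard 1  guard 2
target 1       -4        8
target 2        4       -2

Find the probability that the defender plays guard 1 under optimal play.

5/9

Row minima are -4 and -2, so the attacker's maximin is -2; column maxima are 4 and 8, so the defender's minimax is 4. These differ, so the equilibrium is in mixed strategies.
Let the defender play guard 1 with probability q. The attacker is indifferent when −4q + 8(1−q) = 4q − 2(1−q), giving q = 5/9.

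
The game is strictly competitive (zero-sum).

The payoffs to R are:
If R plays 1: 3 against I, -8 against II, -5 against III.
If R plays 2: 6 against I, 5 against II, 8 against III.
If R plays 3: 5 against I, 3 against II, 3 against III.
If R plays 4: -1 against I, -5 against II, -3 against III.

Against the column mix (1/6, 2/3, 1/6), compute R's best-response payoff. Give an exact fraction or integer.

1: (3)·(1/6) + (-8)·(2/3) + (-5)·(1/6) = -17/3.
2: (6)·(1/6) + (5)·(2/3) + (8)·(1/6) = 17/3.
3: (5)·(1/6) + (3)·(2/3) + (3)·(1/6) = 10/3.
4: (-1)·(1/6) + (-5)·(2/3) + (-3)·(1/6) = -4.
The best pure response is 2 with expected payoff 17/3.

17/3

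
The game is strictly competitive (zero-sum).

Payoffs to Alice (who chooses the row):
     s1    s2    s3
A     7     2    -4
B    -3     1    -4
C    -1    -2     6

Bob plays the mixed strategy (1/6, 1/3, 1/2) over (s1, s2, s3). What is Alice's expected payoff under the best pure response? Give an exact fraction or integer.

13/6

A: (7)·(1/6) + (2)·(1/3) + (-4)·(1/2) = -1/6.
B: (-3)·(1/6) + (1)·(1/3) + (-4)·(1/2) = -13/6.
C: (-1)·(1/6) + (-2)·(1/3) + (6)·(1/2) = 13/6.
The best pure response is C with expected payoff 13/6.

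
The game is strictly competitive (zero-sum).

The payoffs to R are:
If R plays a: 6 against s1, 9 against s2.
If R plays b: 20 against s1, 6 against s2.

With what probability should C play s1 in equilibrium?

Row minima are 6 and 6, so R's maximin is 6; column maxima are 20 and 9, so C's minimax is 9. These differ, so the equilibrium is in mixed strategies.
Let C play s1 with probability q. R is indifferent when 6q + 9(1−q) = 20q + 6(1−q), giving q = 3/17.

3/17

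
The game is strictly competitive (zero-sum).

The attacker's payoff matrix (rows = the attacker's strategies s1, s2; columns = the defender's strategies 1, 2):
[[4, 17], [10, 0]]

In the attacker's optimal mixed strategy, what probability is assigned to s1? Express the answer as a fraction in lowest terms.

10/23

Row minima are 4 and 0, so the attacker's maximin is 4; column maxima are 10 and 17, so the defender's minimax is 10. These differ, so the equilibrium is in mixed strategies.
Let the attacker play s1 with probability p. The defender is indifferent when 4p + 10(1−p) = 17p, giving p = 10/23.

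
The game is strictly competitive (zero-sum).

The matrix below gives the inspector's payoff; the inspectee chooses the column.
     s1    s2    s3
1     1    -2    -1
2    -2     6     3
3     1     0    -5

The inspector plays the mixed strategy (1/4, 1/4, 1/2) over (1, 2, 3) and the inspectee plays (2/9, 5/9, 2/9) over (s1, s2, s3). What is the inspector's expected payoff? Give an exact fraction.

1/6

Against (2/9, 5/9, 2/9), each row's expected payoff is 1: -10/9; 2: 32/9; 3: -8/9.
Taking the (1/4, 1/4, 1/2)-weighted average: (1/4)·(-10/9) + (1/4)·(32/9) + (1/2)·(-8/9) = 1/6.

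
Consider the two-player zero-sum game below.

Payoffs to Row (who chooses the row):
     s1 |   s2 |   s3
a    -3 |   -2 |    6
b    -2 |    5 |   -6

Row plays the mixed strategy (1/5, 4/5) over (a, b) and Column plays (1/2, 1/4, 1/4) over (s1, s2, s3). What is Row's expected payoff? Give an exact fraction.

-11/10

Against (1/2, 1/4, 1/4), each row's expected payoff is a: -1/2; b: -5/4.
Taking the (1/5, 4/5)-weighted average: (1/5)·(-1/2) + (4/5)·(-5/4) = -11/10.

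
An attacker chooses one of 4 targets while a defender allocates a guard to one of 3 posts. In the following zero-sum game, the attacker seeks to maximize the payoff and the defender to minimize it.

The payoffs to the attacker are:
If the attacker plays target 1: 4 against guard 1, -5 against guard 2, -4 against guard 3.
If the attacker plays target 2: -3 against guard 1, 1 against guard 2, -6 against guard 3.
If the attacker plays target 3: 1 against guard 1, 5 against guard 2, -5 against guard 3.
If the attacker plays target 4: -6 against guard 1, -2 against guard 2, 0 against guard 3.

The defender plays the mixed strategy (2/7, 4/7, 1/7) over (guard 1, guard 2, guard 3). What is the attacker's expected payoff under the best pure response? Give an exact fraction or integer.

target 1: (4)·(2/7) + (-5)·(4/7) + (-4)·(1/7) = -16/7.
target 2: (-3)·(2/7) + (1)·(4/7) + (-6)·(1/7) = -8/7.
target 3: (1)·(2/7) + (5)·(4/7) + (-5)·(1/7) = 17/7.
target 4: (-6)·(2/7) + (-2)·(4/7) + (0)·(1/7) = -20/7.
The best pure response is target 3 with expected payoff 17/7.

17/7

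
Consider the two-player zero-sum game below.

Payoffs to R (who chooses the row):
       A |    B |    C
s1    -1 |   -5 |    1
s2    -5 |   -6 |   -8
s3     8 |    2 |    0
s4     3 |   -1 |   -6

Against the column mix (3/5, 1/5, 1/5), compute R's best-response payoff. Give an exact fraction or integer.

26/5

s1: (-1)·(3/5) + (-5)·(1/5) + (1)·(1/5) = -7/5.
s2: (-5)·(3/5) + (-6)·(1/5) + (-8)·(1/5) = -29/5.
s3: (8)·(3/5) + (2)·(1/5) + (0)·(1/5) = 26/5.
s4: (3)·(3/5) + (-1)·(1/5) + (-6)·(1/5) = 2/5.
The best pure response is s3 with expected payoff 26/5.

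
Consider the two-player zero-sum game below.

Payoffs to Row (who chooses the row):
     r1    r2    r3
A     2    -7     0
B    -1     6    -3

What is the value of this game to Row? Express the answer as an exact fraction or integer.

Column r1 is strictly dominated by r3 for Column (it gives Row more in every row).
The remaining 2×2 game on (A, B) × (r2, r3) has no saddle point. Let Row play A with probability p; indifference gives −7p + 6(1−p) = −3(1−p), so p = 9/16.
Similarly Column's optimal q on r2 is 3/16, and the value is -7·(3/16) + (0)·(13/16) = -21/16.

-21/16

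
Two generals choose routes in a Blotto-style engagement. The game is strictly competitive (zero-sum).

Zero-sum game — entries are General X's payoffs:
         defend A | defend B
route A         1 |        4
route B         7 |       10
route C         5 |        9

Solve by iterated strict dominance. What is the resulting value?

Column defend B is strictly dominated by defend A for General Y (1<4, 7<10, 5<9); eliminate defend B.
Row route C is strictly dominated by row route B (7>5); eliminate route C.
Row route A is strictly dominated by row route B (7>1); eliminate route A.
Only (route B, defend A) remains, with payoff 7.

7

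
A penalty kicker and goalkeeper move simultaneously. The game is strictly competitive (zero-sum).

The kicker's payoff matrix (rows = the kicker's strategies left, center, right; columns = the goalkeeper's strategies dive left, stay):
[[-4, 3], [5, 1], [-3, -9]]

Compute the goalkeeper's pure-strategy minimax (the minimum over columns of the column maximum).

3

The worst case (largest entry) in each column is dive left: 5, stay: 3.
The best (smallest) of these is 3.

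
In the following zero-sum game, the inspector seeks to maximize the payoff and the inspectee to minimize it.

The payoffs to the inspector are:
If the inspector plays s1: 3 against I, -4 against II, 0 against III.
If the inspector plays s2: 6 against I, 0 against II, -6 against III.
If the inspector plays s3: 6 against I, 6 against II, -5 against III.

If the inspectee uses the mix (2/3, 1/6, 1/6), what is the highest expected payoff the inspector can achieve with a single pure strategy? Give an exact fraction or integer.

s1: (3)·(2/3) + (-4)·(1/6) + (0)·(1/6) = 4/3.
s2: (6)·(2/3) + (0)·(1/6) + (-6)·(1/6) = 3.
s3: (6)·(2/3) + (6)·(1/6) + (-5)·(1/6) = 25/6.
The best pure response is s3 with expected payoff 25/6.

25/6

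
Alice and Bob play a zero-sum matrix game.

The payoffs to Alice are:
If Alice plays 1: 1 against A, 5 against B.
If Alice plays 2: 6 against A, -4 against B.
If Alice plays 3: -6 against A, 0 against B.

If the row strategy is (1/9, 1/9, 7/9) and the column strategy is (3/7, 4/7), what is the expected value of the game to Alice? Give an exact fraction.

-101/63

Against (3/7, 4/7), each row's expected payoff is 1: 23/7; 2: 2/7; 3: -18/7.
Taking the (1/9, 1/9, 7/9)-weighted average: (1/9)·(23/7) + (1/9)·(2/7) + (7/9)·(-18/7) = -101/63.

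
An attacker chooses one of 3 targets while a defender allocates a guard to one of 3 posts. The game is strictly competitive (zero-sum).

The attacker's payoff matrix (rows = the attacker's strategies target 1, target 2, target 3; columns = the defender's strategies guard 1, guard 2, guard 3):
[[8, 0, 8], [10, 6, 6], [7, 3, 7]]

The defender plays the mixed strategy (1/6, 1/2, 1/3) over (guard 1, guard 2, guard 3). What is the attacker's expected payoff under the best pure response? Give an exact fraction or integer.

target 1: (8)·(1/6) + (0)·(1/2) + (8)·(1/3) = 4.
target 2: (10)·(1/6) + (6)·(1/2) + (6)·(1/3) = 20/3.
target 3: (7)·(1/6) + (3)·(1/2) + (7)·(1/3) = 5.
The best pure response is target 2 with expected payoff 20/3.

20/3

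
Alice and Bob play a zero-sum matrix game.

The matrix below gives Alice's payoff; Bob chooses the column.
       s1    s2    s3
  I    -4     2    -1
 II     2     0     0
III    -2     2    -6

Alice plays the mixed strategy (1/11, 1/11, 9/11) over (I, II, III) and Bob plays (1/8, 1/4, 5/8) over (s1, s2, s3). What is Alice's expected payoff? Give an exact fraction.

-255/88

Against (1/8, 1/4, 5/8), each row's expected payoff is I: -5/8; II: 1/4; III: -7/2.
Taking the (1/11, 1/11, 9/11)-weighted average: (1/11)·(-5/8) + (1/11)·(1/4) + (9/11)·(-7/2) = -255/88.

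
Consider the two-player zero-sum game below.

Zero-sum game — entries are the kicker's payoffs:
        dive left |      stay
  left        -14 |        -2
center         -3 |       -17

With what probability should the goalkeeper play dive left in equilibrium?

Row minima are -14 and -17, so the kicker's maximin is -14; column maxima are -3 and -2, so the goalkeeper's minimax is -3. These differ, so the equilibrium is in mixed strategies.
Let the goalkeeper play dive left with probability q. The kicker is indifferent when −14q − 2(1−q) = −3q − 17(1−q), giving q = 15/26.

15/26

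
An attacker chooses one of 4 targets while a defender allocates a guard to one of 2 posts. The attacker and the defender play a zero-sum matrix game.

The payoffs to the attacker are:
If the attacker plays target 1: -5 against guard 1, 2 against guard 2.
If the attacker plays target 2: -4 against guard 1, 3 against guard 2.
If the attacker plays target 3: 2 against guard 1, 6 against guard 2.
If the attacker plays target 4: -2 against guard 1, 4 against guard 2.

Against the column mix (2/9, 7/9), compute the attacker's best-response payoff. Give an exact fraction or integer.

target 1: (-5)·(2/9) + (2)·(7/9) = 4/9.
target 2: (-4)·(2/9) + (3)·(7/9) = 13/9.
target 3: (2)·(2/9) + (6)·(7/9) = 46/9.
target 4: (-2)·(2/9) + (4)·(7/9) = 8/3.
The best pure response is target 3 with expected payoff 46/9.

46/9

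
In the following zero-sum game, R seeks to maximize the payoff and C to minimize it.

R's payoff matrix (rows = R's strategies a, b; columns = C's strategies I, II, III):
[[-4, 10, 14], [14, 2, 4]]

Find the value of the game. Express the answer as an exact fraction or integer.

Column III is strictly dominated by II for C (it gives R more in every row).
The remaining 2×2 game on (a, b) × (I, II) has no saddle point. Let R play a with probability p; indifference gives −4p + 14(1−p) = 10p + 2(1−p), so p = 6/13.
Similarly C's optimal q on I is 4/13, and the value is -4·(4/13) + (10)·(9/13) = 74/13.

74/13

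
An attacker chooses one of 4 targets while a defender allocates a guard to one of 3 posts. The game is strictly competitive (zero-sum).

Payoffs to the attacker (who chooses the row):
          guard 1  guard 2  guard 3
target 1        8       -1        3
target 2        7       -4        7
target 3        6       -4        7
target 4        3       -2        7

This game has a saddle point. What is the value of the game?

Row minima: -1, -4, -4, -2 → the attacker's maximin is -1.
Column maxima: 8, -1, 7 → the defender's minimax is -1.
They coincide at (target 1, guard 2), so the value is -1.

-1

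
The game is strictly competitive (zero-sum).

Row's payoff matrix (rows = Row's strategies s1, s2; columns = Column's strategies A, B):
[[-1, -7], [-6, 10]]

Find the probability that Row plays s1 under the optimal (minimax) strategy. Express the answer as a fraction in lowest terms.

Row minima are -7 and -6, so Row's maximin is -6; column maxima are -1 and 10, so Column's minimax is -1. These differ, so the equilibrium is in mixed strategies.
Let Row play s1 with probability p. Column is indifferent when −p − 6(1−p) = −7p + 10(1−p), giving p = 8/11.

8/11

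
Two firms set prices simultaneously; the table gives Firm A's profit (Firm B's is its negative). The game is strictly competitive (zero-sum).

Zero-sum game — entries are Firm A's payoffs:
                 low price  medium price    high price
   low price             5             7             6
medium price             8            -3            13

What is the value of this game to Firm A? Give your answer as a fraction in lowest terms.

Column high price is strictly dominated by low price for Firm B (it gives Firm A more in every row).
The remaining 2×2 game on (low price, medium price) × (low price, medium price) has no saddle point. Let Firm A play low price with probability p; indifference gives 5p + 8(1−p) = 7p − 3(1−p), so p = 11/13.
Similarly Firm B's optimal q on low price is 10/13, and the value is 5·(10/13) + (7)·(3/13) = 71/13.

71/13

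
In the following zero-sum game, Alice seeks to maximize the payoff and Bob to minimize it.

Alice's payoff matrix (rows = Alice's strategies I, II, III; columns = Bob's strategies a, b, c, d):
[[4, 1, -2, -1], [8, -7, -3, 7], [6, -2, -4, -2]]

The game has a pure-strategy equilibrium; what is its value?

-2

Row minima: -2, -7, -4 → Alice's maximin is -2.
Column maxima: 8, 1, -2, 7 → Bob's minimax is -2.
They coincide at (I, c), so the value is -2.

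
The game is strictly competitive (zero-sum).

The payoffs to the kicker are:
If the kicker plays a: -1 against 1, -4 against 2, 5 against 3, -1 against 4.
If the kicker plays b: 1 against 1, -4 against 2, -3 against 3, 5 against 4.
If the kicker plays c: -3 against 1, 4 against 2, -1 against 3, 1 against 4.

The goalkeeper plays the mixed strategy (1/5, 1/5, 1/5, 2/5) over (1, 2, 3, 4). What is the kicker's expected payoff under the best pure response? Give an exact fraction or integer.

4/5

a: (-1)·(1/5) + (-4)·(1/5) + (5)·(1/5) + (-1)·(2/5) = -2/5.
b: (1)·(1/5) + (-4)·(1/5) + (-3)·(1/5) + (5)·(2/5) = 4/5.
c: (-3)·(1/5) + (4)·(1/5) + (-1)·(1/5) + (1)·(2/5) = 2/5.
The best pure response is b with expected payoff 4/5.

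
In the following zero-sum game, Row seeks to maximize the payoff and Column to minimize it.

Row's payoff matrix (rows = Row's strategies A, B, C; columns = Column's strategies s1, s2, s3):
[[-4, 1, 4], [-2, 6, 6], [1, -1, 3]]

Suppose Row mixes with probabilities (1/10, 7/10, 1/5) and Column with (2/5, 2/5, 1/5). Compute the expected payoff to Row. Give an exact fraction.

Against (2/5, 2/5, 1/5), each row's expected payoff is A: -2/5; B: 14/5; C: 3/5.
Taking the (1/10, 7/10, 1/5)-weighted average: (1/10)·(-2/5) + (7/10)·(14/5) + (1/5)·(3/5) = 51/25.

51/25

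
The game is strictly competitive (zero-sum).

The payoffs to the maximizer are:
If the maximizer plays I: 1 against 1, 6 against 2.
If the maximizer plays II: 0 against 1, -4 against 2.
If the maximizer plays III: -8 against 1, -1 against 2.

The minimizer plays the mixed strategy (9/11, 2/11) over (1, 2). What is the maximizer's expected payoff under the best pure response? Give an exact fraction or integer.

21/11

I: (1)·(9/11) + (6)·(2/11) = 21/11.
II: (0)·(9/11) + (-4)·(2/11) = -8/11.
III: (-8)·(9/11) + (-1)·(2/11) = -74/11.
The best pure response is I with expected payoff 21/11.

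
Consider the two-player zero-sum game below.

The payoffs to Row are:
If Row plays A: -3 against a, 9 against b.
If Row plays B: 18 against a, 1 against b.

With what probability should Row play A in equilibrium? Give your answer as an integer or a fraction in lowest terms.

Row minima are -3 and 1, so Row's maximin is 1; column maxima are 18 and 9, so Column's minimax is 9. These differ, so the equilibrium is in mixed strategies.
Let Row play A with probability p. Column is indifferent when −3p + 18(1−p) = 9p + (1−p), giving p = 17/29.

17/29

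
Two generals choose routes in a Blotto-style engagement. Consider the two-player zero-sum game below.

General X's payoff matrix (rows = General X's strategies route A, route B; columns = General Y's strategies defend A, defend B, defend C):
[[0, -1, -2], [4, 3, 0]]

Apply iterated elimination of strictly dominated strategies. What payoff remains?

Column defend A is strictly dominated by defend B for General Y (-1<0, 3<4); eliminate defend A.
Row route A is strictly dominated by row route B (3>-1, 0>-2); eliminate route A.
Column defend B is strictly dominated by defend C for General Y (0<3); eliminate defend B.
Only (route B, defend C) remains, with payoff 0.

0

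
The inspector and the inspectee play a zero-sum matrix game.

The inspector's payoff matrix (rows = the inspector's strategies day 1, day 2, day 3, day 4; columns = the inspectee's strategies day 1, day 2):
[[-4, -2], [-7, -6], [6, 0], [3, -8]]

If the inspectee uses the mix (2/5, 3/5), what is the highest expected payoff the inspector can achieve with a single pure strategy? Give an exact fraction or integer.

12/5

day 1: (-4)·(2/5) + (-2)·(3/5) = -14/5.
day 2: (-7)·(2/5) + (-6)·(3/5) = -32/5.
day 3: (6)·(2/5) + (0)·(3/5) = 12/5.
day 4: (3)·(2/5) + (-8)·(3/5) = -18/5.
The best pure response is day 3 with expected payoff 12/5.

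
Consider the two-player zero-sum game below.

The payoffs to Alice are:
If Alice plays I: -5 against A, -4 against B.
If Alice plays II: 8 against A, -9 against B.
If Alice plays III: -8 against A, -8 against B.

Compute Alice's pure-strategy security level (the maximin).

-5

The worst-case payoff for each row is I: -5, II: -9, III: -8.
The best of these is -5.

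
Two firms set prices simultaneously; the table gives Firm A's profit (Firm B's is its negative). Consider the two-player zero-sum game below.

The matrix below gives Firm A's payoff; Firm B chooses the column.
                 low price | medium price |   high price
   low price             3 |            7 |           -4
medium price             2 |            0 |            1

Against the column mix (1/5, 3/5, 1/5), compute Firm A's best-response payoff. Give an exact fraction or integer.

low price: (3)·(1/5) + (7)·(3/5) + (-4)·(1/5) = 4.
medium price: (2)·(1/5) + (0)·(3/5) + (1)·(1/5) = 3/5.
The best pure response is low price with expected payoff 4.

4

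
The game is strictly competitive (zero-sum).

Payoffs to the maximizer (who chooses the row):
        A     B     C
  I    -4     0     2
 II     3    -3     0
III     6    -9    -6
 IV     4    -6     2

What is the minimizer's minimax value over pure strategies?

0

The worst case (largest entry) in each column is A: 6, B: 0, C: 2.
The best (smallest) of these is 0.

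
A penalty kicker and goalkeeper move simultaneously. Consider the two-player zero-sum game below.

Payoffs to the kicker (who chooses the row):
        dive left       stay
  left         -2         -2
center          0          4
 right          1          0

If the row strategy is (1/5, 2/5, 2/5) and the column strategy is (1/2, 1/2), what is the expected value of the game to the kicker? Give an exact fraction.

3/5

Against (1/2, 1/2), each row's expected payoff is left: -2; center: 2; right: 1/2.
Taking the (1/5, 2/5, 2/5)-weighted average: (1/5)·(-2) + (2/5)·(2) + (2/5)·(1/2) = 3/5.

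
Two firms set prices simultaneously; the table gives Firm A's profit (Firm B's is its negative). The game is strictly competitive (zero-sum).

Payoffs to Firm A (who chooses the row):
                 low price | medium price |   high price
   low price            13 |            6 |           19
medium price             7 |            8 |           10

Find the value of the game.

31/4

Column high price is strictly dominated by low price for Firm B (it gives Firm A more in every row).
The remaining 2×2 game on (low price, medium price) × (low price, medium price) has no saddle point. Let Firm A play low price with probability p; indifference gives 13p + 7(1−p) = 6p + 8(1−p), so p = 1/8.
Similarly Firm B's optimal q on low price is 1/4, and the value is 13·(1/4) + (6)·(3/4) = 31/4.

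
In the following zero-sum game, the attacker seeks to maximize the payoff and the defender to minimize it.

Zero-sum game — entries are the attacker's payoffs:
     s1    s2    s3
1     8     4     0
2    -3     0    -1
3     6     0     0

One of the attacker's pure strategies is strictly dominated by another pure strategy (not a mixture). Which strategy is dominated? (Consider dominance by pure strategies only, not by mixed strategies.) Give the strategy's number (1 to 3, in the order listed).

Compare 2 with 1: 8 > -3, 4 > 0, 0 > -1.
So 1 strictly dominates 2 for the attacker; 2 is strictly dominated.

2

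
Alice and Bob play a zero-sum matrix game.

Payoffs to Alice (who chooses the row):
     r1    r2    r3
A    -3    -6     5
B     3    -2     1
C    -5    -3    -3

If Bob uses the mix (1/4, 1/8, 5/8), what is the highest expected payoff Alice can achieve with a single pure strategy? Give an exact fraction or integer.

A: (-3)·(1/4) + (-6)·(1/8) + (5)·(5/8) = 13/8.
B: (3)·(1/4) + (-2)·(1/8) + (1)·(5/8) = 9/8.
C: (-5)·(1/4) + (-3)·(1/8) + (-3)·(5/8) = -7/2.
The best pure response is A with expected payoff 13/8.

13/8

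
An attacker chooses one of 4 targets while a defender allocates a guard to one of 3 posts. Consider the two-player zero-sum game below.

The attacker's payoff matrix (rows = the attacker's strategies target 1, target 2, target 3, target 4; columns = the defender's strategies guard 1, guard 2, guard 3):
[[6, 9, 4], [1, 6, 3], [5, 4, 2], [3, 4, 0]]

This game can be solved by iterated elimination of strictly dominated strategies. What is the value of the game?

4

Column guard 2 is strictly dominated by guard 3 for the defender (4<9, 3<6, 2<4, 0<4); eliminate guard 2.
Row target 4 is strictly dominated by row target 1 (6>3, 4>0); eliminate target 4.
Row target 3 is strictly dominated by row target 1 (6>5, 4>2); eliminate target 3.
Row target 2 is strictly dominated by row target 1 (6>1, 4>3); eliminate target 2.
Column guard 1 is strictly dominated by guard 3 for the defender (4<6); eliminate guard 1.
Only (target 1, guard 3) remains, with payoff 4.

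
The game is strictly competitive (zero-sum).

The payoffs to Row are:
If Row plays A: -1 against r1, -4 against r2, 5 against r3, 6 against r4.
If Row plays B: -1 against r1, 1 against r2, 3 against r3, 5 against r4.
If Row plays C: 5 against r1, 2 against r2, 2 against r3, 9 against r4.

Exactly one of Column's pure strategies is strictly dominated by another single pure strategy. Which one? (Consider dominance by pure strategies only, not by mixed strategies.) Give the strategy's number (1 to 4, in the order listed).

4

Column prefers columns that give Row less. Compare r4 with r1: -1 < 6, -1 < 5, 5 < 9.
So r1 strictly dominates r4 for Column; r4 is strictly dominated.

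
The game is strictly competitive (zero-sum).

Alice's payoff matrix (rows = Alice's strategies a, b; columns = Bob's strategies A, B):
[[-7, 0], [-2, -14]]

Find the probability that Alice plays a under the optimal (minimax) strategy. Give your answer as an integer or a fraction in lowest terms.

12/19

Row minima are -7 and -14, so Alice's maximin is -7; column maxima are -2 and 0, so Bob's minimax is -2. These differ, so the equilibrium is in mixed strategies.
Let Alice play a with probability p. Bob is indifferent when −7p − 2(1−p) = −14(1−p), giving p = 12/19.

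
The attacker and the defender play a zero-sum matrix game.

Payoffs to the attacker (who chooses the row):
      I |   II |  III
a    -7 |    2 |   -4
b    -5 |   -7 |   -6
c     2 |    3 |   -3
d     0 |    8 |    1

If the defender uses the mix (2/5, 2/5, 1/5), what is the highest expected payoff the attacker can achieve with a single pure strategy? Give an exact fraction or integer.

a: (-7)·(2/5) + (2)·(2/5) + (-4)·(1/5) = -14/5.
b: (-5)·(2/5) + (-7)·(2/5) + (-6)·(1/5) = -6.
c: (2)·(2/5) + (3)·(2/5) + (-3)·(1/5) = 7/5.
d: (0)·(2/5) + (8)·(2/5) + (1)·(1/5) = 17/5.
The best pure response is d with expected payoff 17/5.

17/5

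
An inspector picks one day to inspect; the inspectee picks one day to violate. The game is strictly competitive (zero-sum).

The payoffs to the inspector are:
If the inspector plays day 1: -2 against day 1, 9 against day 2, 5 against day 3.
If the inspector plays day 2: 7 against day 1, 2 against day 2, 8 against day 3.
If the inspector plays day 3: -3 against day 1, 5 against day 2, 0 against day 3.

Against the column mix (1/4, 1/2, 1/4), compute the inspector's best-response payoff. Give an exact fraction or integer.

day 1: (-2)·(1/4) + (9)·(1/2) + (5)·(1/4) = 21/4.
day 2: (7)·(1/4) + (2)·(1/2) + (8)·(1/4) = 19/4.
day 3: (-3)·(1/4) + (5)·(1/2) + (0)·(1/4) = 7/4.
The best pure response is day 1 with expected payoff 21/4.

21/4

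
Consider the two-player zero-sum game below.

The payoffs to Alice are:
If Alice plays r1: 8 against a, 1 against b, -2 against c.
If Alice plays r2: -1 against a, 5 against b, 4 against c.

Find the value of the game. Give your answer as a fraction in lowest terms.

2

Column b is strictly dominated by c for Bob (it gives Alice more in every row).
The remaining 2×2 game on (r1, r2) × (a, c) has no saddle point. Let Alice play r1 with probability p; indifference gives 8p − (1−p) = −2p + 4(1−p), so p = 1/3.
Similarly Bob's optimal q on a is 2/5, and the value is 8·(2/5) + (-2)·(3/5) = 2.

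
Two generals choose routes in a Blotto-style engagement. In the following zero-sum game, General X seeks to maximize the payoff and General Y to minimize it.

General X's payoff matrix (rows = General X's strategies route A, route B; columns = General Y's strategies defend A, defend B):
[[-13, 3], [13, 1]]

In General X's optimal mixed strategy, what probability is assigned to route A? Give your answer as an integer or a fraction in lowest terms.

3/7

Row minima are -13 and 1, so General X's maximin is 1; column maxima are 13 and 3, so General Y's minimax is 3. These differ, so the equilibrium is in mixed strategies.
Let General X play route A with probability p. General Y is indifferent when −13p + 13(1−p) = 3p + (1−p), giving p = 3/7.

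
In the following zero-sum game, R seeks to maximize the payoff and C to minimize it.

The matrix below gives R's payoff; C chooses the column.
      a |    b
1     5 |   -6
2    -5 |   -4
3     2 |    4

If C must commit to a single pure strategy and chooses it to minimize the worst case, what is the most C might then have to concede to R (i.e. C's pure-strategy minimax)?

4

The worst case (largest entry) in each column is a: 5, b: 4.
The best (smallest) of these is 4.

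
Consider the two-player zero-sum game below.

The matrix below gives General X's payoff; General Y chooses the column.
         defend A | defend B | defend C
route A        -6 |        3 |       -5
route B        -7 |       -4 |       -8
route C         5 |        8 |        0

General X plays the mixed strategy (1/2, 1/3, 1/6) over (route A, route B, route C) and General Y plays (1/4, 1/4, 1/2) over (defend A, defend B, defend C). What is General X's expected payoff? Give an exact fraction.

Against (1/4, 1/4, 1/2), each row's expected payoff is route A: -13/4; route B: -27/4; route C: 13/4.
Taking the (1/2, 1/3, 1/6)-weighted average: (1/2)·(-13/4) + (1/3)·(-27/4) + (1/6)·(13/4) = -10/3.

-10/3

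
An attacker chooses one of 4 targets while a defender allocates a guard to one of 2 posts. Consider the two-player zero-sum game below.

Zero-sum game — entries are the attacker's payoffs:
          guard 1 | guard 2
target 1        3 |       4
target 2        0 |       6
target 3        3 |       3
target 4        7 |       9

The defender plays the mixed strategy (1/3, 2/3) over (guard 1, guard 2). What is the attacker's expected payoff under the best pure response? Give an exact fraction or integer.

target 1: (3)·(1/3) + (4)·(2/3) = 11/3.
target 2: (0)·(1/3) + (6)·(2/3) = 4.
target 3: (3)·(1/3) + (3)·(2/3) = 3.
target 4: (7)·(1/3) + (9)·(2/3) = 25/3.
The best pure response is target 4 with expected payoff 25/3.

25/3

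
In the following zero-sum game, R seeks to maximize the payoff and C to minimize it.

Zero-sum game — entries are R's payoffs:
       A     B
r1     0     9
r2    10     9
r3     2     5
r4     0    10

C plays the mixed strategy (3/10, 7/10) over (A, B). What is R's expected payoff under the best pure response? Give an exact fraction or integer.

r1: (0)·(3/10) + (9)·(7/10) = 63/10.
r2: (10)·(3/10) + (9)·(7/10) = 93/10.
r3: (2)·(3/10) + (5)·(7/10) = 41/10.
r4: (0)·(3/10) + (10)·(7/10) = 7.
The best pure response is r2 with expected payoff 93/10.

93/10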